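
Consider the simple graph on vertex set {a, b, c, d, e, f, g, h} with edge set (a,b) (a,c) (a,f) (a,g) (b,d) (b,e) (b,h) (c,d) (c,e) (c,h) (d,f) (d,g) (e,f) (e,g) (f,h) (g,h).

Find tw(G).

4

A width-4 tree decomposition is:
Bags: B1 = {b, c, f, g, h}  B2 = {b, c, e, f, g}  B3 = {a, b, c, f, g}  B4 = {b, c, d, f, g}
Tree: B1–B2, B2–B3, B3–B4
Each bag holds 5 vertices, so the decomposition has width 4, which upper-bounds the treewidth. For the lower bound: the 5 vertex sets {f,h}, {c,e}, {a,g}, {b}, {d} are disjoint, each induces a connected subgraph, and every pair is joined by at least one edge of G. Contracting each set to a single vertex therefore yields K_{5} as a minor, and since treewidth is minor-monotone, tw(G) ≥ tw(K_{5}) = 4. The upper and lower bounds meet at 4, so that is the treewidth.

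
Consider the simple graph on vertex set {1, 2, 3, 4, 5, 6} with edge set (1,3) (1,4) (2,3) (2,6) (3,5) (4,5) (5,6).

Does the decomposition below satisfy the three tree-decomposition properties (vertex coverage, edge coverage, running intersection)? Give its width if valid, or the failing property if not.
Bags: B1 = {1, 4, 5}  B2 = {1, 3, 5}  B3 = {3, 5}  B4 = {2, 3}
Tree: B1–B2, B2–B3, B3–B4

A tree decomposition must satisfy three properties: every vertex lies in some bag; for every edge, both endpoints lie together in some bag; and for every vertex, the bags containing it form a connected subtree. Here vertex 6 appears in no bag, so the decomposition is invalid.

No — vertex 6 appears in no bag.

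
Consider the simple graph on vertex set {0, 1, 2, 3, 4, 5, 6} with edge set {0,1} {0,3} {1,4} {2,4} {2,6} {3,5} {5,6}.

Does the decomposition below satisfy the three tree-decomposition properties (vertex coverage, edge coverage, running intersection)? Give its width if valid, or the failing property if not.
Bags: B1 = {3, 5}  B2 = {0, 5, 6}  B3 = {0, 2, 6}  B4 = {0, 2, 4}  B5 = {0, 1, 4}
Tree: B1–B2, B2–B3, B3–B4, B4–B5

No — edge (0,3) lies in no bag.

A tree decomposition must satisfy three properties: every vertex lies in some bag; for every edge, both endpoints lie together in some bag; and for every vertex, the bags containing it form a connected subtree. Here edge (0,3) lies in no bag, so the decomposition is invalid.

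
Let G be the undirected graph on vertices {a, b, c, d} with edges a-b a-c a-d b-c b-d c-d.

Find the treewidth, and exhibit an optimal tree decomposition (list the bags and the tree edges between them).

With just one bag of size 4, the width is 4 − 1 = 3, so tw(G) ≤ 3. For the lower bound, the 4 vertices {a, b, c, d} are pairwise adjacent, and any tree decomposition puts a clique entirely inside one bag — forcing width ≥ 3. Therefore the treewidth is 3.

Treewidth 3.
Bags: B1 = {a, b, c, d}
Tree: (single bag)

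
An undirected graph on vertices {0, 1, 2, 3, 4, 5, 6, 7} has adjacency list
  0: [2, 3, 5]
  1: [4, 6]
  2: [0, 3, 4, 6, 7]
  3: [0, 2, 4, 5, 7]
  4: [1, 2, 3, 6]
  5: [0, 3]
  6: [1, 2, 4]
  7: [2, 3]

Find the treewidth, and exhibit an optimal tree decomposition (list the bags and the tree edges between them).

Treewidth 2.
One optimal decomposition is:
Bags: B1 = {0, 2, 3}  B2 = {2, 3, 4}  B3 = {0, 3, 5}  B4 = {2, 4, 6}  B5 = {2, 3, 7}  B6 = {1, 4, 6}
Tree: B1–B2, B1–B3, B2–B4, B1–B5, B4–B6

Each bag holds 3 vertices, so the decomposition has width 2, which upper-bounds the treewidth. On the other hand G contains the 3-clique {1, 4, 6}. A clique must lie in a single bag of any decomposition, so no decomposition can have width below 2. Therefore the treewidth is 2.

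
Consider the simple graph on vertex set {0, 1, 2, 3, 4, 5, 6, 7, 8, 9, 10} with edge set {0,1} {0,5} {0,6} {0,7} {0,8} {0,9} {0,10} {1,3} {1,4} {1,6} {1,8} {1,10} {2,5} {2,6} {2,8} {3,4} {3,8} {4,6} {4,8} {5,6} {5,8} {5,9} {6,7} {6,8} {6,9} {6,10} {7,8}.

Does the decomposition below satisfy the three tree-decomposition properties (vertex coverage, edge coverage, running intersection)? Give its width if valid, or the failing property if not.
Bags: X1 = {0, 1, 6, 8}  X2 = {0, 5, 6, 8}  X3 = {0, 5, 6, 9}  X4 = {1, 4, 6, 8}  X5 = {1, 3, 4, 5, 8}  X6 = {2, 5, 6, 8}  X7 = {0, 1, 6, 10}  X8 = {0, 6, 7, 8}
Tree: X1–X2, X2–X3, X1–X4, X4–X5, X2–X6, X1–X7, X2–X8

No — bags containing vertex 5 are not connected in the tree.

A tree decomposition must satisfy three properties: every vertex lies in some bag; for every edge, both endpoints lie together in some bag; and for every vertex, the bags containing it form a connected subtree. Here bags containing vertex 5 are not connected in the tree, so the decomposition is invalid.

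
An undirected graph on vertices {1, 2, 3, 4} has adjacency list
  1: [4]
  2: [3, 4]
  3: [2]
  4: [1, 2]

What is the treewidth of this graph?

A width-1 tree decomposition is:
Bags: B1 = {1, 4}  B2 = {2, 4}  B3 = {2, 3}
Tree: B1–B2, B2–B3
Every bag has size at most 2, so the width is 2 − 1 = 1 and tw(G) ≤ 1. Any graph with an edge has treewidth ≥ 1, and G has the edge 1–4. Combining the bounds, tw(G) = 1.

1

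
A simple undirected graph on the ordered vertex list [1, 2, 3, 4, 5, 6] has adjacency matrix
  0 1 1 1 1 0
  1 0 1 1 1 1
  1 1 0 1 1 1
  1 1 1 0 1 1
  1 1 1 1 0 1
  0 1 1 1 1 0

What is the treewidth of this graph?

4

A width-4 tree decomposition is:
Bags: B1 = {1, 2, 3, 4, 5}  B2 = {2, 3, 4, 5, 6}
Tree: B1–B2
Each bag holds 5 vertices, so the decomposition has width 4, which upper-bounds the treewidth. On the other hand G contains the 5-clique {1, 2, 3, 4, 5}. A clique must lie in a single bag of any decomposition, so no decomposition can have width below 4. The upper and lower bounds meet at 4, so that is the treewidth.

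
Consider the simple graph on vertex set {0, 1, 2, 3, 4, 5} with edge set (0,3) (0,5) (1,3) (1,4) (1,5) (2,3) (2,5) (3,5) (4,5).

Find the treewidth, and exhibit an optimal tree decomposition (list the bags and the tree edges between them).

The largest bag has 3 vertices, giving width 2; this decomposition certifies tw(G) ≤ 2. On the other hand G contains the 3-clique {0, 3, 5}. A clique must lie in a single bag of any decomposition, so no decomposition can have width below 2. Combining the bounds, tw(G) = 2.

Treewidth 2.
One such decomposition:
Bags: B1 = {0, 3, 5}  B2 = {1, 3, 5}  B3 = {2, 3, 5}  B4 = {1, 4, 5}
Tree: B1–B2, B1–B3, B2–B4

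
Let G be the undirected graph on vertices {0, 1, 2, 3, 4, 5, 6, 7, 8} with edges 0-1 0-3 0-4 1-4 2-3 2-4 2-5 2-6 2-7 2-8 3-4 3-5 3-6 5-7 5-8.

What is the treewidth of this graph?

2

A width-2 tree decomposition is:
Bags: B1 = {2, 3, 4}  B2 = {0, 3, 4}  B3 = {0, 1, 4}  B4 = {2, 3, 5}  B5 = {2, 3, 6}  B6 = {2, 5, 8}  B7 = {2, 5, 7}
Tree: B1–B2, B2–B3, B1–B4, B1–B5, B4–B6, B4–B7
The largest bag has 3 vertices, giving width 2; this decomposition certifies tw(G) ≤ 2. Conversely, {0, 1, 4} is a clique of size 3, and the vertices of any clique must share a bag in every tree decomposition; so some bag has ≥ 3 vertices and tw(G) ≥ 2. Hence tw(G) = 2 exactly.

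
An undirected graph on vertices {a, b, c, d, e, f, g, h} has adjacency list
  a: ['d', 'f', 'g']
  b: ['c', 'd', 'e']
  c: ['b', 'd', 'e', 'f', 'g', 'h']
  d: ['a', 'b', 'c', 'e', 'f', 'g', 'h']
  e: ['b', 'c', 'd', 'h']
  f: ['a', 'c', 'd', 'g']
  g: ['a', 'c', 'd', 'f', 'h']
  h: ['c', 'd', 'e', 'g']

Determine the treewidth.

3

A width-3 tree decomposition is:
Bags: B1 = {a, d, f, g}  B2 = {c, d, f, g}  B3 = {c, d, g, h}  B4 = {c, d, e, h}  B5 = {b, c, d, e}
Tree: B1–B2, B2–B3, B3–B4, B4–B5
Each bag holds 4 vertices, so the decomposition has width 3, which upper-bounds the treewidth. Conversely, {c, d, g, h} is a clique of size 4, and the vertices of any clique must share a bag in every tree decomposition; so some bag has ≥ 4 vertices and tw(G) ≥ 3. Combining the bounds, tw(G) = 3.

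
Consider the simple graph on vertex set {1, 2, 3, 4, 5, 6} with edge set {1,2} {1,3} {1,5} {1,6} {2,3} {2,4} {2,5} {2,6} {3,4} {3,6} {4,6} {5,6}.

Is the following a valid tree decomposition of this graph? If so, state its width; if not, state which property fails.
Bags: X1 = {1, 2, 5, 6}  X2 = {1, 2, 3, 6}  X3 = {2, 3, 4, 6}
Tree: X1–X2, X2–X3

Yes; width 3.

Vertex coverage: the bags together contain {1, 2, 3, 4, 5, 6}, the full vertex set. Edge coverage: each edge of G has both endpoints in at least one bag. Running intersection: for every vertex, the bags containing it form a connected subtree. All three properties hold, so this is a valid tree decomposition of width max|bag| − 1 = 3, and hence tw(G) ≤ 3.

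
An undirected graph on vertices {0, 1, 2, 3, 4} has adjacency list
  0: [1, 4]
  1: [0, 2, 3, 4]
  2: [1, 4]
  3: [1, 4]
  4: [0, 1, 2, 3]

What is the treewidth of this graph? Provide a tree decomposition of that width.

Treewidth 2.
One such decomposition:
Bags: B1 = {1, 2, 4}  B2 = {0, 1, 4}  B3 = {1, 3, 4}
Tree: B1–B2, B2–B3

Each bag holds 3 vertices, so the decomposition has width 2, which upper-bounds the treewidth. For the lower bound, the 3 vertices {0, 1, 4} are pairwise adjacent, and any tree decomposition puts a clique entirely inside one bag — forcing width ≥ 2. Therefore the treewidth is 2.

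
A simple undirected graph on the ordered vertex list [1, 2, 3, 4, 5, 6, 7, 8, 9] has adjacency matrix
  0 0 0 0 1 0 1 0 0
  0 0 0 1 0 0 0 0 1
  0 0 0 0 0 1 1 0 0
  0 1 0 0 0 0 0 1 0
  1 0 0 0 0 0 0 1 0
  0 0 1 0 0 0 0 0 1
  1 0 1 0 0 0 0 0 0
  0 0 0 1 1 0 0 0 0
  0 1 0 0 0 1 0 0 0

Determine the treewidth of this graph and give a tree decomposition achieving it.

Treewidth 2.
One such decomposition:
Bags: B1 = {1, 3, 7}  B2 = {1, 3, 6}  B3 = {1, 6, 9}  B4 = {1, 2, 9}  B5 = {1, 2, 4}  B6 = {1, 4, 8}  B7 = {1, 5, 8}
Tree: B1–B2, B2–B3, B3–B4, B4–B5, B5–B6, B6–B7

The largest bag has 3 vertices, giving width 2; this decomposition certifies tw(G) ≤ 2. For the lower bound, G contains the cycle 1–7–3–6–9–2–4–8–5–1, so G is not a forest; only forests have treewidth ≤ 1, hence tw(G) ≥ 2. Therefore the treewidth is 2.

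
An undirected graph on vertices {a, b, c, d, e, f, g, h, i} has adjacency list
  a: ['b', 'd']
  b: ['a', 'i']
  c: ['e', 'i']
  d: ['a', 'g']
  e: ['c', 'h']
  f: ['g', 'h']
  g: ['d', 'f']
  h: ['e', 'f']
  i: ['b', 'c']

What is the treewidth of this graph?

2

A width-2 tree decomposition is:
Bags: B1 = {a, d, g}  B2 = {a, f, g}  B3 = {a, f, h}  B4 = {a, e, h}  B5 = {a, c, e}  B6 = {a, c, i}  B7 = {a, b, i}
Tree: B1–B2, B2–B3, B3–B4, B4–B5, B5–B6, B6–B7
The largest bag has 3 vertices, giving width 2; this decomposition certifies tw(G) ≤ 2. For the lower bound, G contains the cycle a–d–g–f–h–e–c–i–b–a, so G is not a forest; only forests have treewidth ≤ 1, hence tw(G) ≥ 2. Combining the bounds, tw(G) = 2.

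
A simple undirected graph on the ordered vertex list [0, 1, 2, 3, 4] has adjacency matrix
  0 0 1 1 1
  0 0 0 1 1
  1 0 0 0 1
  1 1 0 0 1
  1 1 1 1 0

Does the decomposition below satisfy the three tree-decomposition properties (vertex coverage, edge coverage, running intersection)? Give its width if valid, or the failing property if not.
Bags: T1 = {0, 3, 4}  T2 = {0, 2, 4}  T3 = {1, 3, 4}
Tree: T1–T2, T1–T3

Checking the three conditions: (i) the bags cover all of {0, 1, 2, 3, 4}; (ii) for each edge, some bag contains both endpoints; (iii) the bags containing any fixed vertex form a subtree. All hold, so the decomposition is valid with width 3 − 1 = 2.

Yes; width 2.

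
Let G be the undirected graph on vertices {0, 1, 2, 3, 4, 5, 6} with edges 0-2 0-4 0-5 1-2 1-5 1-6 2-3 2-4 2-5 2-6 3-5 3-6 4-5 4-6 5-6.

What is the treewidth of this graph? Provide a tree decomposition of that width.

Treewidth 3.
One such decomposition:
Bags: B1 = {0, 2, 4, 5}  B2 = {2, 4, 5, 6}  B3 = {2, 3, 5, 6}  B4 = {1, 2, 5, 6}
Tree: B1–B2, B2–B3, B3–B4

The largest bag has 4 vertices, giving width 3; this decomposition certifies tw(G) ≤ 3. On the other hand G contains the 4-clique {0, 2, 4, 5}. A clique must lie in a single bag of any decomposition, so no decomposition can have width below 3. Combining the bounds, tw(G) = 3.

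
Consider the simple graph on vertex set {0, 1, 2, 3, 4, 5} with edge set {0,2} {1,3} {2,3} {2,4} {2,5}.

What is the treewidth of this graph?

1

A width-1 tree decomposition is:
Bags: B1 = {1, 3}  B2 = {2, 3}  B3 = {2, 5}  B4 = {0, 2}  B5 = {2, 4}
Tree: B1–B2, B2–B3, B3–B4, B4–B5
Each bag holds 2 vertices, so the decomposition has width 1, which upper-bounds the treewidth. Since G has at least one edge (e.g. 3–1), it is not an edgeless graph, so tw(G) ≥ 1. The upper and lower bounds meet at 1, so that is the treewidth.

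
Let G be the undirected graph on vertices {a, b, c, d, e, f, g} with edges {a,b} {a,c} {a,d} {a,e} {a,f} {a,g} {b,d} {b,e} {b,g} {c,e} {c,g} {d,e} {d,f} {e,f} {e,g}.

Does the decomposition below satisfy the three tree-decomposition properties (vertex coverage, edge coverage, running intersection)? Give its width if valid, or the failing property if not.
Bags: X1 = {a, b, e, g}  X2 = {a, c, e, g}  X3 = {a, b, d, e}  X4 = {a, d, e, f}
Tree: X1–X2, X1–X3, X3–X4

Yes; width 3.

Vertex coverage: the bags together contain {a, b, c, d, e, f, g}, the full vertex set. Edge coverage: each edge of G has both endpoints in at least one bag. Running intersection: for every vertex, the bags containing it form a connected subtree. All three properties hold, so this is a valid tree decomposition of width max|bag| − 1 = 3, and hence tw(G) ≤ 3.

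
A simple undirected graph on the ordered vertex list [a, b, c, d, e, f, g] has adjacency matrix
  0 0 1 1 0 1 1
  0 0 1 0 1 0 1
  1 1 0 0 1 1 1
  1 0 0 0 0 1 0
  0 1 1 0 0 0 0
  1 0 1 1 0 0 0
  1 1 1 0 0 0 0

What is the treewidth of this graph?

2

A width-2 tree decomposition is:
Bags: B1 = {a, c, f}  B2 = {a, d, f}  B3 = {a, c, g}  B4 = {b, c, g}  B5 = {b, c, e}
Tree: B1–B2, B1–B3, B3–B4, B4–B5
The largest bag has 3 vertices, giving width 2; this decomposition certifies tw(G) ≤ 2. Conversely, {a, d, f} is a clique of size 3, and the vertices of any clique must share a bag in every tree decomposition; so some bag has ≥ 3 vertices and tw(G) ≥ 2. Hence tw(G) = 2 exactly.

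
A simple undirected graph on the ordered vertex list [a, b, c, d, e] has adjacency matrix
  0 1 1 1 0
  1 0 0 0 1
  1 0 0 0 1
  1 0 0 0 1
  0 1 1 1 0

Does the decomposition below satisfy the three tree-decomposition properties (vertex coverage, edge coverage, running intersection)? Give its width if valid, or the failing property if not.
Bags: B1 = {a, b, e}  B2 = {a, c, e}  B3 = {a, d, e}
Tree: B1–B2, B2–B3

Yes; width 2.

Every vertex of G appears in some bag (union = {a, b, c, d, e}); every edge is covered by a bag; and for each vertex v the set of bags containing v is connected in the bag tree. The decomposition is therefore valid. The largest bag has 3 vertices, so the width is 2.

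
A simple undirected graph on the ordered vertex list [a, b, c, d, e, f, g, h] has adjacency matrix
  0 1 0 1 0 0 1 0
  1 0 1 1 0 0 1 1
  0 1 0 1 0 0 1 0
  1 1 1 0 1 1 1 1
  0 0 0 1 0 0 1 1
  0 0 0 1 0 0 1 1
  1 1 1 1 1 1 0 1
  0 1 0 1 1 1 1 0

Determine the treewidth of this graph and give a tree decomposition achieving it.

Every bag has size at most 4, so the width is 4 − 1 = 3 and tw(G) ≤ 3. Conversely, {d, e, g, h} is a clique of size 4, and the vertices of any clique must share a bag in every tree decomposition; so some bag has ≥ 4 vertices and tw(G) ≥ 3. Combining the bounds, tw(G) = 3.

Treewidth 3.
One such decomposition:
Bags: B1 = {d, e, g, h}  B2 = {b, d, g, h}  B3 = {b, c, d, g}  B4 = {a, b, d, g}  B5 = {d, f, g, h}
Tree: B1–B2, B2–B3, B2–B4, B1–B5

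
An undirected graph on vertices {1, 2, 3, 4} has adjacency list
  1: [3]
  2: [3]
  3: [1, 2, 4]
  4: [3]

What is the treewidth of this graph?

A width-1 tree decomposition is:
Bags: B1 = {3, 4}  B2 = {2, 3}  B3 = {1, 3}
Tree: B1–B2, B1–B3
The largest bag has 2 vertices, giving width 1; this decomposition certifies tw(G) ≤ 1. Any graph with an edge has treewidth ≥ 1, and G has the edge 3–4. Therefore the treewidth is 1.

1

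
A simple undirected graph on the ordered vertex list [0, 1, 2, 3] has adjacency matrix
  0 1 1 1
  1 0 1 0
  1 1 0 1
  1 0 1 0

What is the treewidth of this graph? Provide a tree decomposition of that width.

Treewidth 2.
One such decomposition:
Bags: B1 = {0, 2, 3}  B2 = {0, 1, 2}
Tree: B1–B2

Every bag has size at most 3, so the width is 3 − 1 = 2 and tw(G) ≤ 2. For the lower bound, the 3 vertices {0, 1, 2} are pairwise adjacent, and any tree decomposition puts a clique entirely inside one bag — forcing width ≥ 2. The upper and lower bounds meet at 2, so that is the treewidth.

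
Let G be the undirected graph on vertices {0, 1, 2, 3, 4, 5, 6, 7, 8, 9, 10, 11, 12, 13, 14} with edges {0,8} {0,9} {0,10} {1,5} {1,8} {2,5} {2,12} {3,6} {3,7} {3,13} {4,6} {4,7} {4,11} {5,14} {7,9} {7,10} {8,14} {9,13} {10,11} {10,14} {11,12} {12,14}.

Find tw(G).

3

A width-3 tree decomposition is:
Bags: B1 = {1, 2, 5, 8}  B2 = {2, 5, 8, 14}  B3 = {2, 8, 12, 14}  B4 = {0, 8, 12, 14}  B5 = {0, 10, 12, 14}  B6 = {0, 10, 11, 12}  B7 = {0, 9, 10, 11}  B8 = {7, 9, 10, 11}  B9 = {4, 7, 9, 11}  B10 = {4, 7, 9, 13}  B11 = {3, 4, 7, 13}  B12 = {3, 4, 6, 13}
Tree: B1–B2, B2–B3, B3–B4, B4–B5, B5–B6, B6–B7, B7–B8, B8–B9, B9–B10, B10–B11, B11–B12
The largest bag has 4 vertices, giving width 3; this decomposition certifies tw(G) ≤ 3. For the lower bound: the 4 vertex sets {1,2,5}, {8}, {14}, {0,10,11,12} are disjoint, each induces a connected subgraph, and every pair is joined by at least one edge of G. Contracting each set to a single vertex therefore yields K_{4} as a minor, and since treewidth is minor-monotone, tw(G) ≥ tw(K_{4}) = 3. Hence tw(G) = 3 exactly.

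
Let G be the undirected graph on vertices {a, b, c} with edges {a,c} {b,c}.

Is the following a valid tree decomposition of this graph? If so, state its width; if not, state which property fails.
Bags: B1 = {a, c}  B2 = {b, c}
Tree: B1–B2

Yes; width 1.

Vertex coverage: the bags together contain {a, b, c}, the full vertex set. Edge coverage: each edge of G has both endpoints in at least one bag. Running intersection: for every vertex, the bags containing it form a connected subtree. All three properties hold, so this is a valid tree decomposition of width max|bag| − 1 = 1, and hence tw(G) ≤ 1.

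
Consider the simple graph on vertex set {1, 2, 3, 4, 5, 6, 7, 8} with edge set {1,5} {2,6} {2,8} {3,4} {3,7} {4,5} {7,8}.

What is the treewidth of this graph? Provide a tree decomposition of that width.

Every bag has size at most 2, so the width is 2 − 1 = 1 and tw(G) ≤ 1. Since G has at least one edge (e.g. 1–5), it is not an edgeless graph, so tw(G) ≥ 1. Therefore the treewidth is 1.

Treewidth 1.
One optimal decomposition is:
Bags: B1 = {1, 5}  B2 = {4, 5}  B3 = {3, 4}  B4 = {3, 7}  B5 = {7, 8}  B6 = {2, 8}  B7 = {2, 6}
Tree: B1–B2, B2–B3, B3–B4, B4–B5, B5–B6, B6–B7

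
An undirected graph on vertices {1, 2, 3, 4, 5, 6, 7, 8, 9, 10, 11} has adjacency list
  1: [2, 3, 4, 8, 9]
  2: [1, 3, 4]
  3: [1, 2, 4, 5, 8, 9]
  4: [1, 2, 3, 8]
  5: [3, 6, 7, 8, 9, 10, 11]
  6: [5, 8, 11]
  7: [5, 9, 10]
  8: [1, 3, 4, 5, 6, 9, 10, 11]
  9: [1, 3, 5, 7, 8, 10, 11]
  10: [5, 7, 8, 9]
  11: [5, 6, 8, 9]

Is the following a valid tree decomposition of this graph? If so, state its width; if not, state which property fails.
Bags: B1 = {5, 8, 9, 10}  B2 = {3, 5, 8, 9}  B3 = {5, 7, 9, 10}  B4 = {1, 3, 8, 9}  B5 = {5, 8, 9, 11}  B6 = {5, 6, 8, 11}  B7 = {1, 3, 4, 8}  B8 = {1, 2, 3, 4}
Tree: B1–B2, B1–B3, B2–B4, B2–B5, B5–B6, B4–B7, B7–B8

Vertex coverage: the bags together contain {1, 2, 3, 4, 5, 6, 7, 8, 9, 10, 11}, the full vertex set. Edge coverage: each edge of G has both endpoints in at least one bag. Running intersection: for every vertex, the bags containing it form a connected subtree. All three properties hold, so this is a valid tree decomposition of width max|bag| − 1 = 3, and hence tw(G) ≤ 3.

Yes; width 3.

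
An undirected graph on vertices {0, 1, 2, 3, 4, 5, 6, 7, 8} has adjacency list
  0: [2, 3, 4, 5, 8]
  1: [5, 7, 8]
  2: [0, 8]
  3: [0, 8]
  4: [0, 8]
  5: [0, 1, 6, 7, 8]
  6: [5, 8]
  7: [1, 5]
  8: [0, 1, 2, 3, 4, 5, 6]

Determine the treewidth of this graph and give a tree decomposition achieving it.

Every bag has size at most 3, so the width is 3 − 1 = 2 and tw(G) ≤ 2. On the other hand G contains the 3-clique {0, 2, 8}. A clique must lie in a single bag of any decomposition, so no decomposition can have width below 2. Hence tw(G) = 2 exactly.

Treewidth 2.
One such decomposition:
Bags: B1 = {0, 5, 8}  B2 = {1, 5, 8}  B3 = {0, 4, 8}  B4 = {1, 5, 7}  B5 = {5, 6, 8}  B6 = {0, 2, 8}  B7 = {0, 3, 8}
Tree: B1–B2, B1–B3, B2–B4, B2–B5, B3–B6, B3–B7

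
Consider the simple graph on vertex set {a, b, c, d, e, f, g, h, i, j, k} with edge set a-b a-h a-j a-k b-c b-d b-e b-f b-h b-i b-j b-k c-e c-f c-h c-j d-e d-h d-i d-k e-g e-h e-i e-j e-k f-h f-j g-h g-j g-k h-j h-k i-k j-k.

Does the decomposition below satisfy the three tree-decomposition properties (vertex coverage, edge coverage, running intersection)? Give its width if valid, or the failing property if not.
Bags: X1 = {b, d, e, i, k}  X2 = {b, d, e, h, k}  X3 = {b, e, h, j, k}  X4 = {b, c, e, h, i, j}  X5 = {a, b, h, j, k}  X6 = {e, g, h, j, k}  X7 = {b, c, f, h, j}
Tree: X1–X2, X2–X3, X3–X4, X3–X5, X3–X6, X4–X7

No — bags containing vertex i are not connected in the tree.

A tree decomposition must satisfy three properties: every vertex lies in some bag; for every edge, both endpoints lie together in some bag; and for every vertex, the bags containing it form a connected subtree. Here bags containing vertex i are not connected in the tree, so the decomposition is invalid.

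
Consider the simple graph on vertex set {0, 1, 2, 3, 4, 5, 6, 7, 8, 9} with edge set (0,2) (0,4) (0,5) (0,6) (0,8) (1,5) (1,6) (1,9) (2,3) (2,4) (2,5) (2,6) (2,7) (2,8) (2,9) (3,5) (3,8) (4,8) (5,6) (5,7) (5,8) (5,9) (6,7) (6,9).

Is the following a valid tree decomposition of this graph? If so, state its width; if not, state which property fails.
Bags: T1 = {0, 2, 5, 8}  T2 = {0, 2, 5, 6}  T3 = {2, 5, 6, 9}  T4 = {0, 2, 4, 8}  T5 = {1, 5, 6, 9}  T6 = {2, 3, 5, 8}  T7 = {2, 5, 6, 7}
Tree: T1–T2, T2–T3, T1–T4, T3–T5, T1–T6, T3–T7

Every vertex of G appears in some bag (union = {0, 1, 2, 3, 4, 5, 6, 7, 8, 9}); every edge is covered by a bag; and for each vertex v the set of bags containing v is connected in the bag tree. The decomposition is therefore valid. The largest bag has 4 vertices, so the width is 3.

Yes; width 3.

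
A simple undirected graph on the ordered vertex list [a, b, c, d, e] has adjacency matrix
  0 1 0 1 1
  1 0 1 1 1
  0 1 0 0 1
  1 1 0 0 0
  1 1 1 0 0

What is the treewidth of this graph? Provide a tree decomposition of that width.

Each bag holds 3 vertices, so the decomposition has width 2, which upper-bounds the treewidth. For the lower bound, the 3 vertices {a, b, d} are pairwise adjacent, and any tree decomposition puts a clique entirely inside one bag — forcing width ≥ 2. Combining the bounds, tw(G) = 2.

Treewidth 2.
One such decomposition:
Bags: B1 = {a, b, e}  B2 = {b, c, e}  B3 = {a, b, d}
Tree: B1–B2, B1–B3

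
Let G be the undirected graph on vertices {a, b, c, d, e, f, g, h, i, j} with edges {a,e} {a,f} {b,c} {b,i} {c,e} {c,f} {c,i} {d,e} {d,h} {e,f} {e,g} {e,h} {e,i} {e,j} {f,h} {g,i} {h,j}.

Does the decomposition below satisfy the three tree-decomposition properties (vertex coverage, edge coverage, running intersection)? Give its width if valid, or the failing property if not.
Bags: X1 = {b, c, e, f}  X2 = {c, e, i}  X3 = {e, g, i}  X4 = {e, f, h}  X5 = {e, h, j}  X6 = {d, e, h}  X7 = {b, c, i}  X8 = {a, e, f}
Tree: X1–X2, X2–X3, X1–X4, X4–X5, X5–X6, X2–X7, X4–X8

No — bags containing vertex b are not connected in the tree.

A tree decomposition must satisfy three properties: every vertex lies in some bag; for every edge, both endpoints lie together in some bag; and for every vertex, the bags containing it form a connected subtree. Here bags containing vertex b are not connected in the tree, so the decomposition is invalid.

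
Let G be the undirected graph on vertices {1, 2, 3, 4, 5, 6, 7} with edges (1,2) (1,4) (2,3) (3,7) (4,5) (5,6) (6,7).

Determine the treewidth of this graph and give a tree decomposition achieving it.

Treewidth 2.
One optimal decomposition is:
Bags: B1 = {5, 6, 7}  B2 = {4, 5, 7}  B3 = {1, 4, 7}  B4 = {1, 2, 7}  B5 = {2, 3, 7}
Tree: B1–B2, B2–B3, B3–B4, B4–B5

Every bag has size at most 3, so the width is 3 − 1 = 2 and tw(G) ≤ 2. The edges 7–6–5–4–1–2–3–7 form a cycle, so G is not a tree and its treewidth is at least 2. Hence tw(G) = 2 exactly.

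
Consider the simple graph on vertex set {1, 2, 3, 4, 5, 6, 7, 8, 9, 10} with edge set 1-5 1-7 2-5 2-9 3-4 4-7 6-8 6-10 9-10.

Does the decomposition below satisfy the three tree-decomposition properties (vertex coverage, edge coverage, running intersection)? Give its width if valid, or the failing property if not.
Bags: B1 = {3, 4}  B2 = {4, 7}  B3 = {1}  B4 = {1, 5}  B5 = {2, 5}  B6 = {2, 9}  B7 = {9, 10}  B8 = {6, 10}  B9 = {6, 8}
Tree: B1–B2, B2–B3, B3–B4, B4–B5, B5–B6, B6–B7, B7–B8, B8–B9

A tree decomposition must satisfy three properties: every vertex lies in some bag; for every edge, both endpoints lie together in some bag; and for every vertex, the bags containing it form a connected subtree. Here edge (7,1) lies in no bag, so the decomposition is invalid.

No — edge (7,1) lies in no bag.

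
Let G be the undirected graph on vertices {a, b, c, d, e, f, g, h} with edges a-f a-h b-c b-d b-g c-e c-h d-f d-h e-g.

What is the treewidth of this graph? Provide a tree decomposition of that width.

Treewidth 2.
One optimal decomposition is:
Bags: B1 = {a, d, f}  B2 = {a, d, h}  B3 = {b, d, h}  B4 = {b, c, h}  B5 = {b, c, g}  B6 = {c, e, g}
Tree: B1–B2, B2–B3, B3–B4, B4–B5, B5–B6

Every bag has size at most 3, so the width is 3 − 1 = 2 and tw(G) ≤ 2. The edges f–a–h–d–f form a cycle, so G is not a tree and its treewidth is at least 2. Therefore the treewidth is 2.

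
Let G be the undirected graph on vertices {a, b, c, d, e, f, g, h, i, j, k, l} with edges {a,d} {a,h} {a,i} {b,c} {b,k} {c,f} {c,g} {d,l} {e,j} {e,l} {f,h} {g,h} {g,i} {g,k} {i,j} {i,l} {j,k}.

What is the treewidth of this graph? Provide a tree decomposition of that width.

Treewidth 3.
One such decomposition:
Bags: B1 = {b, c, f, k}  B2 = {c, f, g, k}  B3 = {f, g, h, k}  B4 = {g, h, j, k}  B5 = {g, h, i, j}  B6 = {a, h, i, j}  B7 = {a, e, i, j}  B8 = {a, e, i, l}  B9 = {a, d, e, l}
Tree: B1–B2, B2–B3, B3–B4, B4–B5, B5–B6, B6–B7, B7–B8, B8–B9

Each bag holds 4 vertices, so the decomposition has width 3, which upper-bounds the treewidth. For the lower bound: the 4 vertex sets {b,c,f}, {k}, {g}, {a,h,i,j} are disjoint, each induces a connected subgraph, and every pair is joined by at least one edge of G. Contracting each set to a single vertex therefore yields K_{4} as a minor, and since treewidth is minor-monotone, tw(G) ≥ tw(K_{4}) = 3. The upper and lower bounds meet at 3, so that is the treewidth.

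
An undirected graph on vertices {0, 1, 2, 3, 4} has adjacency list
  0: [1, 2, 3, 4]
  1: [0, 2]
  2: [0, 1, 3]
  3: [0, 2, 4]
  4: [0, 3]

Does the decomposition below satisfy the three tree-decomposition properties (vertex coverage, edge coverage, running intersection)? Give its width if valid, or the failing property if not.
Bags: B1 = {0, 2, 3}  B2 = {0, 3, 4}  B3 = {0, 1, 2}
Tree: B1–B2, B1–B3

Vertex coverage: the bags together contain {0, 1, 2, 3, 4}, the full vertex set. Edge coverage: each edge of G has both endpoints in at least one bag. Running intersection: for every vertex, the bags containing it form a connected subtree. All three properties hold, so this is a valid tree decomposition of width max|bag| − 1 = 2, and hence tw(G) ≤ 2.

Yes; width 2.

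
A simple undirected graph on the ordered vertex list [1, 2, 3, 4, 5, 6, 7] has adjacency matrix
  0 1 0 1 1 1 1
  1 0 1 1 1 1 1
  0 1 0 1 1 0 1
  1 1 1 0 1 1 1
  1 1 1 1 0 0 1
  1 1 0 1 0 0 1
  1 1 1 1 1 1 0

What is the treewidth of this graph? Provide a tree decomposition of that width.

Treewidth 4.
Bags: B1 = {1, 2, 4, 5, 7}  B2 = {1, 2, 4, 6, 7}  B3 = {2, 3, 4, 5, 7}
Tree: B1–B2, B1–B3

Every bag has size at most 5, so the width is 5 − 1 = 4 and tw(G) ≤ 4. For the lower bound, the 5 vertices {1, 2, 4, 5, 7} are pairwise adjacent, and any tree decomposition puts a clique entirely inside one bag — forcing width ≥ 4. Combining the bounds, tw(G) = 4.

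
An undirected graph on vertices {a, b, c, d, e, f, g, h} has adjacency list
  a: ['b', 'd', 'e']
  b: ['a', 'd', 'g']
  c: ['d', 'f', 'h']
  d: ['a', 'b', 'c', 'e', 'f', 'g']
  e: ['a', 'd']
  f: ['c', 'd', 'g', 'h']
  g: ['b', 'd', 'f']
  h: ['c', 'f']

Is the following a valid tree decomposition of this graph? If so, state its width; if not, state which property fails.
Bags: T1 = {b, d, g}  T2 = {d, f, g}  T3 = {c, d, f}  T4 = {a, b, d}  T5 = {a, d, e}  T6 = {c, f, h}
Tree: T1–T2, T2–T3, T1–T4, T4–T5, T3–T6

Yes; width 2.

Every vertex of G appears in some bag (union = {a, b, c, d, e, f, g, h}); every edge is covered by a bag; and for each vertex v the set of bags containing v is connected in the bag tree. The decomposition is therefore valid. The largest bag has 3 vertices, so the width is 2.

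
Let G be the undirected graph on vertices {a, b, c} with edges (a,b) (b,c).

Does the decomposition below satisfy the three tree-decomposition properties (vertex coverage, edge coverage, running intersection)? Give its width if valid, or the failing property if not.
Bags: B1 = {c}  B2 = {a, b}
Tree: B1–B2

A tree decomposition must satisfy three properties: every vertex lies in some bag; for every edge, both endpoints lie together in some bag; and for every vertex, the bags containing it form a connected subtree. Here edge (b,c) lies in no bag, so the decomposition is invalid.

No — edge (b,c) lies in no bag.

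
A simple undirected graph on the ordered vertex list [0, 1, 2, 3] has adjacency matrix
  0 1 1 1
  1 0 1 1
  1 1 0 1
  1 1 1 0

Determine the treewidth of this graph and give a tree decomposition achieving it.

With just one bag of size 4, the width is 4 − 1 = 3, so tw(G) ≤ 3. For the lower bound, the 4 vertices {0, 1, 2, 3} are pairwise adjacent, and any tree decomposition puts a clique entirely inside one bag — forcing width ≥ 3. Combining the bounds, tw(G) = 3.

Treewidth 3.
One optimal decomposition is:
Bags: B1 = {0, 1, 2, 3}
Tree: (single bag)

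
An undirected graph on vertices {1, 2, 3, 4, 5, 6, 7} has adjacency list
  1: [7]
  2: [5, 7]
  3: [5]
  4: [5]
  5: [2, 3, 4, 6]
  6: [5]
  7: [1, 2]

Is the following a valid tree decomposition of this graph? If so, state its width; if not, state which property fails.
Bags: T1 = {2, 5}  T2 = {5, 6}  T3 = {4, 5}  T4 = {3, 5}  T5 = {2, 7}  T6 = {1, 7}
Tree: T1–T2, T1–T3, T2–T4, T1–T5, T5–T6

Yes; width 1.

Every vertex of G appears in some bag (union = {1, 2, 3, 4, 5, 6, 7}); every edge is covered by a bag; and for each vertex v the set of bags containing v is connected in the bag tree. The decomposition is therefore valid. The largest bag has 2 vertices, so the width is 1.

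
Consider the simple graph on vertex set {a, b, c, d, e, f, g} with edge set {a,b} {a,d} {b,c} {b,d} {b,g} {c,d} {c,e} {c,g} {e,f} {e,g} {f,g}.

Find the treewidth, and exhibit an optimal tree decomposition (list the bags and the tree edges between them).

Every bag has size at most 3, so the width is 3 − 1 = 2 and tw(G) ≤ 2. For the lower bound, the 3 vertices {a, b, d} are pairwise adjacent, and any tree decomposition puts a clique entirely inside one bag — forcing width ≥ 2. The upper and lower bounds meet at 2, so that is the treewidth.

Treewidth 2.
One optimal decomposition is:
Bags: B1 = {c, e, g}  B2 = {b, c, g}  B3 = {b, c, d}  B4 = {e, f, g}  B5 = {a, b, d}
Tree: B1–B2, B2–B3, B1–B4, B3–B5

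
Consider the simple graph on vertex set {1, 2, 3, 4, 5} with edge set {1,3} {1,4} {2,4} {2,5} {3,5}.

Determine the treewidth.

A width-2 tree decomposition is:
Bags: B1 = {1, 3, 5}  B2 = {1, 2, 5}  B3 = {1, 2, 4}
Tree: B1–B2, B2–B3
The largest bag has 3 vertices, giving width 2; this decomposition certifies tw(G) ≤ 2. Since 1–3–5–2–4–1 is a cycle in G, G is not acyclic. Forests are exactly the graphs of treewidth ≤ 1, so tw(G) ≥ 2. Hence tw(G) = 2 exactly.

2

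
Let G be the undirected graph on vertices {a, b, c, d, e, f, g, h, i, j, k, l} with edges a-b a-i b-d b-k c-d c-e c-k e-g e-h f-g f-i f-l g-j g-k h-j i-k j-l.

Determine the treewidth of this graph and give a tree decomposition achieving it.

Treewidth 3.
One such decomposition:
Bags: B1 = {a, b, c, d}  B2 = {a, b, c, k}  B3 = {a, c, i, k}  B4 = {c, e, i, k}  B5 = {e, g, i, k}  B6 = {e, f, g, i}  B7 = {e, f, g, h}  B8 = {f, g, h, j}  B9 = {f, h, j, l}
Tree: B1–B2, B2–B3, B3–B4, B4–B5, B5–B6, B6–B7, B7–B8, B8–B9

Every bag has size at most 4, so the width is 4 − 1 = 3 and tw(G) ≤ 3. For the lower bound: the 4 vertex sets {a,b,d}, {c}, {k}, {e,f,g,i} are disjoint, each induces a connected subgraph, and every pair is joined by at least one edge of G. Contracting each set to a single vertex therefore yields K_{4} as a minor, and since treewidth is minor-monotone, tw(G) ≥ tw(K_{4}) = 3. The upper and lower bounds meet at 3, so that is the treewidth.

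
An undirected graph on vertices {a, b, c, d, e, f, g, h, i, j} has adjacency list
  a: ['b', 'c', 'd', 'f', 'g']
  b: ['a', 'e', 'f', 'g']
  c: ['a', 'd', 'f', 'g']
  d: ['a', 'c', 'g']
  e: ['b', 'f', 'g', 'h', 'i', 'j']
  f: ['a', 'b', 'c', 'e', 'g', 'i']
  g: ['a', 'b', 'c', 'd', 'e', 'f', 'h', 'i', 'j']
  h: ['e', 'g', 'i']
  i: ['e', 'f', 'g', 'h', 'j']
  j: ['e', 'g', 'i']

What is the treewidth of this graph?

A width-3 tree decomposition is:
Bags: B1 = {b, e, f, g}  B2 = {a, b, f, g}  B3 = {e, f, g, i}  B4 = {a, c, f, g}  B5 = {e, g, h, i}  B6 = {e, g, i, j}  B7 = {a, c, d, g}
Tree: B1–B2, B1–B3, B2–B4, B3–B5, B5–B6, B4–B7
Every bag has size at most 4, so the width is 4 − 1 = 3 and tw(G) ≤ 3. For the lower bound, the 4 vertices {a, c, d, g} are pairwise adjacent, and any tree decomposition puts a clique entirely inside one bag — forcing width ≥ 3. Combining the bounds, tw(G) = 3.

3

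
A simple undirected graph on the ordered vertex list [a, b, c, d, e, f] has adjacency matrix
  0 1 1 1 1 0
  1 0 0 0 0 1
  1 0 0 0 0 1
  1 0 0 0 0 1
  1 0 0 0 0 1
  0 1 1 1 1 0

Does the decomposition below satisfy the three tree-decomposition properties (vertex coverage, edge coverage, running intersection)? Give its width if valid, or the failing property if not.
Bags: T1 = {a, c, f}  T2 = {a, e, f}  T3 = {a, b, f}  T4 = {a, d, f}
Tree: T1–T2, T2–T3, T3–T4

Vertex coverage: the bags together contain {a, b, c, d, e, f}, the full vertex set. Edge coverage: each edge of G has both endpoints in at least one bag. Running intersection: for every vertex, the bags containing it form a connected subtree. All three properties hold, so this is a valid tree decomposition of width max|bag| − 1 = 2, and hence tw(G) ≤ 2.

Yes; width 2.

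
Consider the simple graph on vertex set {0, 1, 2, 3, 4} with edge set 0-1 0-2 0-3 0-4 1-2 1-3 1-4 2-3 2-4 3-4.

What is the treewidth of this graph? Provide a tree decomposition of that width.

With just one bag of size 5, the width is 5 − 1 = 4, so tw(G) ≤ 4. For the lower bound, the 5 vertices {0, 1, 2, 3, 4} are pairwise adjacent, and any tree decomposition puts a clique entirely inside one bag — forcing width ≥ 4. The upper and lower bounds meet at 4, so that is the treewidth.

Treewidth 4.
Bags: B1 = {0, 1, 2, 3, 4}
Tree: (single bag)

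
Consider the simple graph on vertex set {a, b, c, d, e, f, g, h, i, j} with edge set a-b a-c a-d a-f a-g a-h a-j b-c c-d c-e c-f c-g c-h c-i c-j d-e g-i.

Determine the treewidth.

2

A width-2 tree decomposition is:
Bags: B1 = {a, c, d}  B2 = {a, c, h}  B3 = {a, c, f}  B4 = {a, c, g}  B5 = {a, b, c}  B6 = {a, c, j}  B7 = {c, d, e}  B8 = {c, g, i}
Tree: B1–B2, B2–B3, B1–B4, B3–B5, B3–B6, B1–B7, B4–B8
Each bag holds 3 vertices, so the decomposition has width 2, which upper-bounds the treewidth. On the other hand G contains the 3-clique {c, d, e}. A clique must lie in a single bag of any decomposition, so no decomposition can have width below 2. Hence tw(G) = 2 exactly.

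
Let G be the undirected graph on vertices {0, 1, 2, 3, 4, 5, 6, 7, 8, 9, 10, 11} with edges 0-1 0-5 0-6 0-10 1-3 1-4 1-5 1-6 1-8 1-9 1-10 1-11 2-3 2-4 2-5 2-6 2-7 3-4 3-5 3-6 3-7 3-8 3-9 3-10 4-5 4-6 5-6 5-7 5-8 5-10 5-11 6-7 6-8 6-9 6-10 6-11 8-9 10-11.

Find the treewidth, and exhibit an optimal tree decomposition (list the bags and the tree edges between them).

Each bag holds 5 vertices, so the decomposition has width 4, which upper-bounds the treewidth. On the other hand G contains the 5-clique {1, 3, 6, 8, 9}. A clique must lie in a single bag of any decomposition, so no decomposition can have width below 4. Hence tw(G) = 4 exactly.

Treewidth 4.
Bags: B1 = {2, 3, 4, 5, 6}  B2 = {1, 3, 4, 5, 6}  B3 = {2, 3, 5, 6, 7}  B4 = {1, 3, 5, 6, 10}  B5 = {1, 3, 5, 6, 8}  B6 = {0, 1, 5, 6, 10}  B7 = {1, 5, 6, 10, 11}  B8 = {1, 3, 6, 8, 9}
Tree: B1–B2, B1–B3, B2–B4, B2–B5, B4–B6, B4–B7, B5–B8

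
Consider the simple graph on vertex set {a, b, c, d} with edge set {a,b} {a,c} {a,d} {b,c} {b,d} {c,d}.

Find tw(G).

3

A width-3 tree decomposition is:
Bags: B1 = {a, b, c, d}
Tree: (single bag)
A single bag containing all 4 vertices is trivially a valid decomposition of width 3. On the other hand G contains the 4-clique {a, b, c, d}. A clique must lie in a single bag of any decomposition, so no decomposition can have width below 3. Hence tw(G) = 3 exactly.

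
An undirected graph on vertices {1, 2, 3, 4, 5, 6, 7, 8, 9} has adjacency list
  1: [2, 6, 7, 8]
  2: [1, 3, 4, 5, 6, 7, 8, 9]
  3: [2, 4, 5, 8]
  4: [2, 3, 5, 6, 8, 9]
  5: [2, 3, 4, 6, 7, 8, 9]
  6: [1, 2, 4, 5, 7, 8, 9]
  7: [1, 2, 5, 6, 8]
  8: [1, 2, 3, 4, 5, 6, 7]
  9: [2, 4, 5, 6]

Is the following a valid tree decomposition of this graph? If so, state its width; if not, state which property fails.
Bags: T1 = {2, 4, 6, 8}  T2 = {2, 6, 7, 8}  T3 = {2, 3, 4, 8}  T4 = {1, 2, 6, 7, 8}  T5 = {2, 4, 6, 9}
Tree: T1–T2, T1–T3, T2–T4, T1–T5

A tree decomposition must satisfy three properties: every vertex lies in some bag; for every edge, both endpoints lie together in some bag; and for every vertex, the bags containing it form a connected subtree. Here vertex 5 appears in no bag, so the decomposition is invalid.

No — vertex 5 appears in no bag.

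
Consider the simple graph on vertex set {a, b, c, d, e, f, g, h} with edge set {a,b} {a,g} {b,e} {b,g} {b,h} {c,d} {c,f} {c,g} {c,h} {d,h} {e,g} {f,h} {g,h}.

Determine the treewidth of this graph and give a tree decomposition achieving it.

Each bag holds 3 vertices, so the decomposition has width 2, which upper-bounds the treewidth. On the other hand G contains the 3-clique {c, d, h}. A clique must lie in a single bag of any decomposition, so no decomposition can have width below 2. Combining the bounds, tw(G) = 2.

Treewidth 2.
One such decomposition:
Bags: B1 = {b, g, h}  B2 = {c, g, h}  B3 = {a, b, g}  B4 = {b, e, g}  B5 = {c, d, h}  B6 = {c, f, h}
Tree: B1–B2, B1–B3, B3–B4, B2–B5, B2–B6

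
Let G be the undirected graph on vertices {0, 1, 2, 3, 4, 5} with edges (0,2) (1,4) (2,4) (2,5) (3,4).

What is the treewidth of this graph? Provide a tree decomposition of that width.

Treewidth 1.
One optimal decomposition is:
Bags: B1 = {2, 4}  B2 = {2, 5}  B3 = {3, 4}  B4 = {0, 2}  B5 = {1, 4}
Tree: B1–B2, B1–B3, B2–B4, B1–B5

Every bag has size at most 2, so the width is 2 − 1 = 1 and tw(G) ≤ 1. Any graph with an edge has treewidth ≥ 1, and G has the edge 4–2. The upper and lower bounds meet at 1, so that is the treewidth.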